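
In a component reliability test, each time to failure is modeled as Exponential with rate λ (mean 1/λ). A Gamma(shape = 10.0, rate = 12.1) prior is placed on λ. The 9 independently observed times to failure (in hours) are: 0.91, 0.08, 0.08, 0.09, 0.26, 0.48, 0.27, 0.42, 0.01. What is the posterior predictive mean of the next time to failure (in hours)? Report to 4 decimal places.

With a Gamma(shape α, rate β) prior on the exponential rate λ, the posterior after n observations with total T = Σxᵢ is Gamma(α+n, β+T).
Sum of observations T = 2.60 hours; n = 9.
Posterior: Gamma(10.0+9, 12.1+2.60) = Gamma(19.0, 14.70).
The predictive distribution for the next observation is Lomax; its mean is β/(α−1) = 14.70/18.0 = 0.8167.

0.8167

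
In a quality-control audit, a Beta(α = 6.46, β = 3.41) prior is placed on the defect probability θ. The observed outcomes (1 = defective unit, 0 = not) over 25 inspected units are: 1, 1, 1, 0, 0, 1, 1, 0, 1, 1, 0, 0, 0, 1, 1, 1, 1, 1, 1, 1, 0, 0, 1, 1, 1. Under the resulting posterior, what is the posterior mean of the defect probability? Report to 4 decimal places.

The Beta prior is conjugate to a Binomial/Bernoulli likelihood; the update adds successes to α and failures to β.
Posterior: Beta(α+k, β+n−k) = Beta(6.46+17, 3.41+8) = Beta(23.46, 11.41).
Posterior mean = α/(α+β) = 23.46/34.87 = 0.6728.

0.6728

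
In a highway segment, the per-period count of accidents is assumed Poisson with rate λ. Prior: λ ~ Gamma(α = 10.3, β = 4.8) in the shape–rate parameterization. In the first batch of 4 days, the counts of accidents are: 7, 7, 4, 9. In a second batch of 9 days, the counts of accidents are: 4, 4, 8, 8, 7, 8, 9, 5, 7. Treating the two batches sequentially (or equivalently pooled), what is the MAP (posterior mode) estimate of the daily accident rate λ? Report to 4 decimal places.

With a Gamma(shape α, rate β) prior, the Poisson likelihood is conjugate: the posterior is Gamma(α + ΣXᵢ, β + n).
Batch 1: sum of counts S = 27 over n = 4 days.
After batch 1: Gamma(α+S, β+n) = Gamma(10.3+27, 4.8+4) = Gamma(37.3, 8.8).
Batch 2: sum of counts S = 60 over n = 9 days.
After batch 2: Gamma(α+S, β+n) = Gamma(37.3+60, 8.8+9) = Gamma(97.3, 17.8).
Mode of Gamma(α,β) for α≥1 is (α−1)/β = 96.3/17.8 = 5.4101.

5.4101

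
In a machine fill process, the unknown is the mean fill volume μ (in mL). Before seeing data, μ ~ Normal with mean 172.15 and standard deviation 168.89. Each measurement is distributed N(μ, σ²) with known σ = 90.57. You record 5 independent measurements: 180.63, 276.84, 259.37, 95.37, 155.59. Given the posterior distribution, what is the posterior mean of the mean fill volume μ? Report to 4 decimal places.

192.3956

For Normal data with known variance σ², a Normal(μ₀, σ₀²) prior on μ is conjugate. Posterior precision = 1/σ₀² + n/σ²; posterior mean is the precision-weighted average of μ₀ and x̄.
Σxᵢ = 180.63 + 276.84 + 259.37 + 95.37 + 155.59 = 967.8, so n·x̄ = 967.8.
σ₀² = 168.89² = 28523.8321, σ² = 90.57² = 8202.9249; σ² + n·σ₀² = 8202.9249 + 5·28523.8321 = 150822.0854.
Posterior mean = (μ₀/σ₀² + n·x̄/σ²)/(1/σ₀² + n/σ²) = (σ²·μ₀ + σ₀²·n·x̄)/(σ² + n·σ₀²) = (8202.9249·172.15 + 28523.8321·967.8)/150822.0854 = 29017498.227915/150822.0854 = 192.3956.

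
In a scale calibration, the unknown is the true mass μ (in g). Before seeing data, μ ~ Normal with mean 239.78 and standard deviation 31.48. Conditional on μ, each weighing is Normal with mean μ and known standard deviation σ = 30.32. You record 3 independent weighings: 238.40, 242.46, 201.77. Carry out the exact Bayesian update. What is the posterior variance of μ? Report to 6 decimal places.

For Normal data with known variance σ², a Normal(μ₀, σ₀²) prior on μ is conjugate. Posterior precision = 1/σ₀² + n/σ²; posterior mean is the precision-weighted average of μ₀ and x̄.
σ₀² = 31.48² = 990.9904, σ² = 30.32² = 919.3024; σ² + n·σ₀² = 919.3024 + 3·990.9904 = 3892.2736.
Posterior precision = 1/σ₀² + n/σ² = 1/990.9904 + 3/919.3024 = (σ² + n·σ₀²)/(σ₀²σ²) = 3892.2736/(990.9904·919.3024); posterior variance σₙ² = σ₀²σ²/(σ² + n·σ₀²) = 990.9904·919.3024/3892.2736 = 234.058534.

234.058534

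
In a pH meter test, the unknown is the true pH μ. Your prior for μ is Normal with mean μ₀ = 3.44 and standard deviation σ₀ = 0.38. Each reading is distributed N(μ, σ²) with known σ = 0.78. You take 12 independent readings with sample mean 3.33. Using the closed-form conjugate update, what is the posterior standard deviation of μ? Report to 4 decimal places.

0.1937

For Normal data with known variance σ², a Normal(μ₀, σ₀²) prior on μ is conjugate. Posterior precision = 1/σ₀² + n/σ²; posterior mean is the precision-weighted average of μ₀ and x̄.
σ₀² = 0.38² = 0.1444, σ² = 0.78² = 0.6084; σ² + n·σ₀² = 0.6084 + 12·0.1444 = 2.3412.
Posterior precision = 1/σ₀² + n/σ² = 1/0.1444 + 12/0.6084 = (σ² + n·σ₀²)/(σ₀²σ²) = 2.3412/(0.1444·0.6084); posterior variance σₙ² = σ₀²σ²/(σ² + n·σ₀²) = 0.1444·0.6084/2.3412 = 0.037525.
Posterior SD = √σₙ² = √(0.1444·0.6084/2.3412) = 0.1937.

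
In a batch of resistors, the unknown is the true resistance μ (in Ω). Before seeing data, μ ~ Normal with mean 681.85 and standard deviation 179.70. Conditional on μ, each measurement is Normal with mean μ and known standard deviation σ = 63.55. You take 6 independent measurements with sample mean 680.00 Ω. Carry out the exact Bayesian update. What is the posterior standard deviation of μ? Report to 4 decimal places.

25.6779

For Normal data with known variance σ², a Normal(μ₀, σ₀²) prior on μ is conjugate. Posterior precision = 1/σ₀² + n/σ²; posterior mean is the precision-weighted average of μ₀ and x̄.
σ₀² = 179.70² = 32292.09, σ² = 63.55² = 4038.6025; σ² + n·σ₀² = 4038.6025 + 6·32292.09 = 197791.1425.
Posterior precision = 1/σ₀² + n/σ² = 1/32292.09 + 6/4038.6025 = (σ² + n·σ₀²)/(σ₀²σ²) = 197791.1425/(32292.09·4038.6025); posterior variance σₙ² = σ₀²σ²/(σ² + n·σ₀²) = 32292.09·4038.6025/197791.1425 = 659.356702.
Posterior SD = √σₙ² = √(32292.09·4038.6025/197791.1425) = 25.6779.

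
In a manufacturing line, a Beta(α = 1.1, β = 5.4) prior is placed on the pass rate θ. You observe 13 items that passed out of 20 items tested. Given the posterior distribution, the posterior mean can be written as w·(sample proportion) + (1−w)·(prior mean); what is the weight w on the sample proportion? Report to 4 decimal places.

The Beta prior is conjugate to a Binomial/Bernoulli likelihood; the update adds successes to α and failures to β.
Posterior mean = (α₀+k)/(α₀+β₀+n) = [n/(α₀+β₀+n)]·(k/n) + [(α₀+β₀)/(α₀+β₀+n)]·α₀/(α₀+β₀), so only n and the prior enter the weight.
The weight on the data is w = n/(α₀+β₀+n) = 20/(1.1+5.4+20) = 20/26.5 = 0.7547.

0.7547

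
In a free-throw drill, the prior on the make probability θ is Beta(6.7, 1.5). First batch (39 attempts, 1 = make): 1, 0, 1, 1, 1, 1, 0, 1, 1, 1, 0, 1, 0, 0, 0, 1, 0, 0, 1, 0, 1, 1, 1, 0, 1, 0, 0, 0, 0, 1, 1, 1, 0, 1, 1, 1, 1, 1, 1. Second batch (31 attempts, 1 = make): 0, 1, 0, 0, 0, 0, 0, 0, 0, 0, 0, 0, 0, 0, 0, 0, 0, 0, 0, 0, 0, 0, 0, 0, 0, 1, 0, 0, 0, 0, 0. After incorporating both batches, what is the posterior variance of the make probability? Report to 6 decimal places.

0.003072

The Beta prior is conjugate to a Binomial/Bernoulli likelihood; the update adds successes to α and failures to β.
After batch 1: Beta(6.7+24, 1.5+15) = Beta(30.7, 16.5).
After batch 2: Beta(30.7+2, 16.5+29) = Beta(32.7, 45.5).
Var = αβ/((α+β)²(α+β+1)) = 32.7·45.5/(78.2²·79.2) = 0.003072.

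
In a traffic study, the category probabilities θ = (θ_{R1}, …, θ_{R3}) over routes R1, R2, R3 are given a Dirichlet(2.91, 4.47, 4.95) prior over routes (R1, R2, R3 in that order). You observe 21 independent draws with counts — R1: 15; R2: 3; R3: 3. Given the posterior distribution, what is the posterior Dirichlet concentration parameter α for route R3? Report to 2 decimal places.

7.95

The Dirichlet prior is conjugate to the Multinomial likelihood: each posterior αⱼ = prior αⱼ + observed count nⱼ.
Posterior concentration: (17.91, 7.47, 7.95), total = 33.33.
α_{R3} = 4.95 + 3 = 7.95.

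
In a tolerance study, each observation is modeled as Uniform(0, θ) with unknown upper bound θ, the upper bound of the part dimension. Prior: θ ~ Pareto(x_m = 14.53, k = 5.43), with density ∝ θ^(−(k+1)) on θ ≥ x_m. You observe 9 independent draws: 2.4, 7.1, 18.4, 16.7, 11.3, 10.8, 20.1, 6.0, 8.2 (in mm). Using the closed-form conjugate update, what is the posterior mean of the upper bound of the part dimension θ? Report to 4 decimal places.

A Pareto(scale x_m, shape k) prior on the upper bound θ of Uniform(0, θ) is conjugate: posterior is Pareto(max(x_m, max xᵢ), k + n).
Sample maximum = 20.1; prior scale x_m = 14.53 → posterior scale = max = 20.10.
Posterior shape = 5.43 + 9 = 14.43.
E[θ|data] = k·x_m/(k−1) = 14.43·20.10/13.43 = 21.5966.

21.5966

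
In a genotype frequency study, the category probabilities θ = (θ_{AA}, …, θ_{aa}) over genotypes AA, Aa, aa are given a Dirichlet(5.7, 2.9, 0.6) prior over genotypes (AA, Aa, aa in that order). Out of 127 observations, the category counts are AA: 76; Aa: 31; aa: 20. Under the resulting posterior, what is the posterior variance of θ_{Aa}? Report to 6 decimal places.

0.001363

The Dirichlet prior is conjugate to the Multinomial likelihood: each posterior αⱼ = prior αⱼ + observed count nⱼ.
Posterior concentration: (81.7, 33.9, 20.6), total = 136.2.
Var[θ_j] = α_j(Σα−α_j)/((Σα)²(Σα+1)) = 33.9·102.3/(136.2²·137.2) = 0.001363.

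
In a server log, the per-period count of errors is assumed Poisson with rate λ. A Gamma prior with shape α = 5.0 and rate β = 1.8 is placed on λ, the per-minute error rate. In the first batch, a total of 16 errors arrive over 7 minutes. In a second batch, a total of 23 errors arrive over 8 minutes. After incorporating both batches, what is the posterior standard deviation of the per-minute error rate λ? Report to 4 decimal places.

With a Gamma(shape α, rate β) prior, the Poisson likelihood is conjugate: the posterior is Gamma(α + ΣXᵢ, β + n).
After batch 1: Gamma(α+S, β+n) = Gamma(5.0+16, 1.8+7) = Gamma(21.0, 8.8).
After batch 2: Gamma(α+S, β+n) = Gamma(21.0+23, 8.8+8) = Gamma(44.0, 16.8).
SD = √α/β = √44.0/16.8 = 0.3948.

0.3948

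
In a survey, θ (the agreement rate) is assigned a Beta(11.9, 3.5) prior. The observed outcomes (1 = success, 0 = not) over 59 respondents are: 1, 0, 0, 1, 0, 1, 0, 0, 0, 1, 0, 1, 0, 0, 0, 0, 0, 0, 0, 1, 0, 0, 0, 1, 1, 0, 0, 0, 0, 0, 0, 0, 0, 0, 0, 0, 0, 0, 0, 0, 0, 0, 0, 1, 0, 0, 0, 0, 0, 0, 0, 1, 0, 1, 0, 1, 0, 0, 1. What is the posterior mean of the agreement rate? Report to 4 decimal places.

The Beta prior is conjugate to a Binomial/Bernoulli likelihood; the update adds successes to α and failures to β.
Posterior: Beta(α+k, β+n−k) = Beta(11.9+13, 3.5+46) = Beta(24.9, 49.5).
Posterior mean = α/(α+β) = 24.9/74.4 = 0.3347.

0.3347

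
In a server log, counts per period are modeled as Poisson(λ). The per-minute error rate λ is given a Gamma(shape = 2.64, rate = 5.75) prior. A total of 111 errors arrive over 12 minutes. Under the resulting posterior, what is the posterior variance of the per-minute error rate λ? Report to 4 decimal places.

With a Gamma(shape α, rate β) prior, the Poisson likelihood is conjugate: the posterior is Gamma(α + ΣXᵢ, β + n).
Posterior: Gamma(α+S, β+n) = Gamma(2.64+111, 5.75+12) = Gamma(113.64, 17.75).
Var = α/β² = 113.64/17.75² = 0.3607.

0.3607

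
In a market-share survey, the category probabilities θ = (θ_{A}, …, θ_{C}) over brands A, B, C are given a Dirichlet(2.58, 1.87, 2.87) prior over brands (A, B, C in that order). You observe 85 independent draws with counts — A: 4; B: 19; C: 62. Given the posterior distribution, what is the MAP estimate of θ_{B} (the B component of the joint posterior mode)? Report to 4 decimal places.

0.2225

The Dirichlet prior is conjugate to the Multinomial likelihood: each posterior αⱼ = prior αⱼ + observed count nⱼ.
Posterior concentration: (6.58, 20.87, 64.87), total = 92.32.
Joint mode component: (α_{B}−1)/(Σα−K) = 19.87/89.32 = 0.2225.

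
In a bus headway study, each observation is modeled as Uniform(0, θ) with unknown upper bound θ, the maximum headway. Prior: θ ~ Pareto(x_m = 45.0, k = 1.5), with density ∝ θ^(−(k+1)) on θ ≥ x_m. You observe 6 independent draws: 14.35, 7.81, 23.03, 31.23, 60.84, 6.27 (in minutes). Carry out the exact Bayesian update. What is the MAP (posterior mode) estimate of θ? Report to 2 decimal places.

A Pareto(scale x_m, shape k) prior on the upper bound θ of Uniform(0, θ) is conjugate: posterior is Pareto(max(x_m, max xᵢ), k + n).
Sample maximum = 60.84; prior scale x_m = 45.0 → posterior scale = max = 60.84.
Posterior shape = 1.5 + 6 = 7.5.
The Pareto density is decreasing on [x_m, ∞), so the mode is x_m = 60.84.

60.84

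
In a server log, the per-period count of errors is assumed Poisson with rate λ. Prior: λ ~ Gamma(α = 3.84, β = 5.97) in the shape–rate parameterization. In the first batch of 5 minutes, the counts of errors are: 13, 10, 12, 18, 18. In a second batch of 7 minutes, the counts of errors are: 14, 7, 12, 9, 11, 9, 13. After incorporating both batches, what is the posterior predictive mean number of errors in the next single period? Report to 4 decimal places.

8.3383

With a Gamma(shape α, rate β) prior, the Poisson likelihood is conjugate: the posterior is Gamma(α + ΣXᵢ, β + n).
Batch 1: sum of counts S = 71 over n = 5 minutes.
After batch 1: Gamma(α+S, β+n) = Gamma(3.84+71, 5.97+5) = Gamma(74.84, 10.97).
Batch 2: sum of counts S = 75 over n = 7 minutes.
After batch 2: Gamma(α+S, β+n) = Gamma(74.84+75, 10.97+7) = Gamma(149.84, 17.97).
The predictive distribution for one future period is NegBinom with mean α/β = 8.3383.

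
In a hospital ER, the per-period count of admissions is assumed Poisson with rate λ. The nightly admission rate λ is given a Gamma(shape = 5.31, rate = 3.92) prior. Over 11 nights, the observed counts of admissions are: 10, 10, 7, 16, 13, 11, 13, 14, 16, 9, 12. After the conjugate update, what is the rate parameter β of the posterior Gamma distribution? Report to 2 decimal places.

With a Gamma(shape α, rate β) prior, the Poisson likelihood is conjugate: the posterior is Gamma(α + ΣXᵢ, β + n).
Sum of counts S = 131 over n = 11 nights.
Posterior: Gamma(α+S, β+n) = Gamma(5.31+131, 3.92+11) = Gamma(136.31, 14.92).
Posterior β = 14.92.

14.92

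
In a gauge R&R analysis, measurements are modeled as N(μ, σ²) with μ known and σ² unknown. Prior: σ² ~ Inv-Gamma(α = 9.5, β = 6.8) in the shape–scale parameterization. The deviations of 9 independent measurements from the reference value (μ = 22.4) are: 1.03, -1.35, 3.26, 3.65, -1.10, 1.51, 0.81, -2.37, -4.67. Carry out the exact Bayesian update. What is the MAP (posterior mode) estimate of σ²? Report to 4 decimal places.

With known mean μ and an Inverse-Gamma(α, β) prior on σ², the Normal likelihood is conjugate: posterior is Inv-Gamma(α + n/2, β + Σ(xᵢ−μ)²/2).
Σ(xᵢ−μ)² = (1.03)² + (-1.35)² + (3.26)² + (3.65)² + (-1.10)² + (1.51)² + (0.81)² + (-2.37)² + (-4.67)² = 58.4055.
Posterior: Inv-Gamma(9.5 + 9/2, 6.8 + 58.4055/2) = Inv-Gamma(14.00, 36.00275).
Mode = β/(α+1) = 36.00275/15.00 = 2.4002.

2.4002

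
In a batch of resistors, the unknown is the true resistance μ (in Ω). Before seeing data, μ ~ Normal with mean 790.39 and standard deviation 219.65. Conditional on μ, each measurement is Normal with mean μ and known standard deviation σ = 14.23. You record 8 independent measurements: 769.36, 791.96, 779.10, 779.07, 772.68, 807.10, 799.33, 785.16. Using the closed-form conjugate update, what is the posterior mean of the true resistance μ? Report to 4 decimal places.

785.4726

For Normal data with known variance σ², a Normal(μ₀, σ₀²) prior on μ is conjugate. Posterior precision = 1/σ₀² + n/σ²; posterior mean is the precision-weighted average of μ₀ and x̄.
Σxᵢ = 769.36 + 791.96 + 779.10 + 779.07 + 772.68 + 807.10 + 799.33 + 785.16 = 6283.76, so n·x̄ = 6283.76.
σ₀² = 219.65² = 48246.1225, σ² = 14.23² = 202.4929; σ² + n·σ₀² = 202.4929 + 8·48246.1225 = 386171.4729.
Posterior mean = (μ₀/σ₀² + n·x̄/σ²)/(1/σ₀² + n/σ²) = (σ²·μ₀ + σ₀²·n·x̄)/(σ² + n·σ₀²) = (202.4929·790.39 + 48246.1225·6283.76)/386171.4729 = 303327103.083831/386171.4729 = 785.4726.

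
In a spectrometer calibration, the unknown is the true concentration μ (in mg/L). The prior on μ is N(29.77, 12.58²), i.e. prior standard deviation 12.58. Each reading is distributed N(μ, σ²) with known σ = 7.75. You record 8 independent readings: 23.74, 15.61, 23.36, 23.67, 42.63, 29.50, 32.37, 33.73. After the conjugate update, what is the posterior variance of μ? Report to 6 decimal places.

7.167768

For Normal data with known variance σ², a Normal(μ₀, σ₀²) prior on μ is conjugate. Posterior precision = 1/σ₀² + n/σ²; posterior mean is the precision-weighted average of μ₀ and x̄.
σ₀² = 12.58² = 158.2564, σ² = 7.75² = 60.0625; σ² + n·σ₀² = 60.0625 + 8·158.2564 = 1326.1137.
Posterior precision = 1/σ₀² + n/σ² = 1/158.2564 + 8/60.0625 = (σ² + n·σ₀²)/(σ₀²σ²) = 1326.1137/(158.2564·60.0625); posterior variance σₙ² = σ₀²σ²/(σ² + n·σ₀²) = 158.2564·60.0625/1326.1137 = 7.167768.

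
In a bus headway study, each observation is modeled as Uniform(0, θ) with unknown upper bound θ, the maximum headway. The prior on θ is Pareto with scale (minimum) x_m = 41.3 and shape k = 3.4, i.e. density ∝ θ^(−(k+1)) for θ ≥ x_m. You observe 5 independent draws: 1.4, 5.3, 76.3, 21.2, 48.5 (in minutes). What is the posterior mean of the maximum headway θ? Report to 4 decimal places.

86.6108

A Pareto(scale x_m, shape k) prior on the upper bound θ of Uniform(0, θ) is conjugate: posterior is Pareto(max(x_m, max xᵢ), k + n).
Sample maximum = 76.3; prior scale x_m = 41.3 → posterior scale = max = 76.3.
Posterior shape = 3.4 + 5 = 8.4.
E[θ|data] = k·x_m/(k−1) = 8.4·76.3/7.4 = 86.6108.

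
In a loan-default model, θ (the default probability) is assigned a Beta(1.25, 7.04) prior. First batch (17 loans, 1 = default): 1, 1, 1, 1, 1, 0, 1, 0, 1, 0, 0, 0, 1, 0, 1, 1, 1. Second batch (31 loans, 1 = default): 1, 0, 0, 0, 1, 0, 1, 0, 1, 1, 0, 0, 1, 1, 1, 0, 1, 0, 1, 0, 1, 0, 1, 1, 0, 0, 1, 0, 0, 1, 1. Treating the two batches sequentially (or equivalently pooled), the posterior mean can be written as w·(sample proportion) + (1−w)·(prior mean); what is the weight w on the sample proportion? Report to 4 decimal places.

0.8527

The Beta prior is conjugate to a Binomial/Bernoulli likelihood; the update adds successes to α and failures to β.
Total number of loans: n = 17 + 31 = 48.
Posterior mean = (α₀+k)/(α₀+β₀+n) = [n/(α₀+β₀+n)]·(k/n) + [(α₀+β₀)/(α₀+β₀+n)]·α₀/(α₀+β₀), so only n and the prior enter the weight.
The weight on the data is w = n/(α₀+β₀+n) = 48/(1.25+7.04+48) = 48/56.29 = 0.8527.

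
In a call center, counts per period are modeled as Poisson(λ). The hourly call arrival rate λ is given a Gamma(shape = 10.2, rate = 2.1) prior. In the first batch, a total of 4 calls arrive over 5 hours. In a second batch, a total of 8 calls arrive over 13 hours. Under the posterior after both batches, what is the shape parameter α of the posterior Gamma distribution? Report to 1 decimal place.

With a Gamma(shape α, rate β) prior, the Poisson likelihood is conjugate: the posterior is Gamma(α + ΣXᵢ, β + n).
After batch 1: Gamma(α+S, β+n) = Gamma(10.2+4, 2.1+5) = Gamma(14.2, 7.1).
After batch 2: Gamma(α+S, β+n) = Gamma(14.2+8, 7.1+13) = Gamma(22.2, 20.1).
Posterior α = 22.2.

22.2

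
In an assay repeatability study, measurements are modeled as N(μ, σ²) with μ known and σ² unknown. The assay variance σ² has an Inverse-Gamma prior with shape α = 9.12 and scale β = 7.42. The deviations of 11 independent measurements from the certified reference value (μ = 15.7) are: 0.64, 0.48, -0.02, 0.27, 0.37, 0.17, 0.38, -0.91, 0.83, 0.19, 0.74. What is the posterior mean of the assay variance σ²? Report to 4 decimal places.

0.6595

With known mean μ and an Inverse-Gamma(α, β) prior on σ², the Normal likelihood is conjugate: posterior is Inv-Gamma(α + n/2, β + Σ(xᵢ−μ)²/2).
Σ(xᵢ−μ)² = (0.64)² + (0.48)² + (-0.02)² + (0.27)² + (0.37)² + (0.17)² + (0.38)² + (-0.91)² + (0.83)² + (0.19)² + (0.74)² = 3.1242.
Posterior: Inv-Gamma(9.12 + 11/2, 7.42 + 3.1242/2) = Inv-Gamma(14.62, 8.98210).
E[σ²|data] = β/(α−1) = 8.98210/13.62 = 0.6595.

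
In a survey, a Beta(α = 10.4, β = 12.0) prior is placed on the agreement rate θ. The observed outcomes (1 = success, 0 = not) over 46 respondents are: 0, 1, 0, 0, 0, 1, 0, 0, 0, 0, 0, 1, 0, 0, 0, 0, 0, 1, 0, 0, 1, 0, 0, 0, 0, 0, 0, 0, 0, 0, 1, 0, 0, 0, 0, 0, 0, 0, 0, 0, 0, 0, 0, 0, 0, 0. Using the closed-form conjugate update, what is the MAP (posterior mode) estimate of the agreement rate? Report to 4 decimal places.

0.2319

The Beta prior is conjugate to a Binomial/Bernoulli likelihood; the update adds successes to α and failures to β.
Posterior: Beta(α+k, β+n−k) = Beta(10.4+6, 12.0+40) = Beta(16.4, 52.0).
Mode of Beta(a,b) for a,b>1 is (a−1)/(a+b−2) = 15.4/66.4 = 0.2319.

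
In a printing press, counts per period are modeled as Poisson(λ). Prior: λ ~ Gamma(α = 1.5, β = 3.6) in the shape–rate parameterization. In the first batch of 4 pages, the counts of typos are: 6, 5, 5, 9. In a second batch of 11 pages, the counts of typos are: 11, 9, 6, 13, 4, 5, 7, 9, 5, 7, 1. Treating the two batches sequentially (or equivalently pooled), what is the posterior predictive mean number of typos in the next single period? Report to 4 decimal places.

5.5645

With a Gamma(shape α, rate β) prior, the Poisson likelihood is conjugate: the posterior is Gamma(α + ΣXᵢ, β + n).
Batch 1: sum of counts S = 25 over n = 4 pages.
After batch 1: Gamma(α+S, β+n) = Gamma(1.5+25, 3.6+4) = Gamma(26.5, 7.6).
Batch 2: sum of counts S = 77 over n = 11 pages.
After batch 2: Gamma(α+S, β+n) = Gamma(26.5+77, 7.6+11) = Gamma(103.5, 18.6).
The predictive distribution for one future period is NegBinom with mean α/β = 5.5645.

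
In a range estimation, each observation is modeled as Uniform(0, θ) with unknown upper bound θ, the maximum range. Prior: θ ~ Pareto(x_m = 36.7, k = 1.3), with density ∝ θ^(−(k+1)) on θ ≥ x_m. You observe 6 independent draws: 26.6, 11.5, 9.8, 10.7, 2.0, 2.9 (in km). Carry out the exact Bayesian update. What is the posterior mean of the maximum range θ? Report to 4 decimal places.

42.5254

A Pareto(scale x_m, shape k) prior on the upper bound θ of Uniform(0, θ) is conjugate: posterior is Pareto(max(x_m, max xᵢ), k + n).
Sample maximum = 26.6; prior scale x_m = 36.7 → posterior scale = max = 36.7.
Posterior shape = 1.3 + 6 = 7.3.
E[θ|data] = k·x_m/(k−1) = 7.3·36.7/6.3 = 42.5254.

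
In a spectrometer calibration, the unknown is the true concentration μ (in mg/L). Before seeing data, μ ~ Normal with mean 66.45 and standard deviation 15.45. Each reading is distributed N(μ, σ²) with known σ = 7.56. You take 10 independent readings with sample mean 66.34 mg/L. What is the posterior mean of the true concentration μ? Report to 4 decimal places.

66.3426

For Normal data with known variance σ², a Normal(μ₀, σ₀²) prior on μ is conjugate. Posterior precision = 1/σ₀² + n/σ²; posterior mean is the precision-weighted average of μ₀ and x̄.
n·x̄ = 10·66.34 = 663.4.
σ₀² = 15.45² = 238.7025, σ² = 7.56² = 57.1536; σ² + n·σ₀² = 57.1536 + 10·238.7025 = 2444.1786.
Posterior mean = (μ₀/σ₀² + n·x̄/σ²)/(1/σ₀² + n/σ²) = (σ²·μ₀ + σ₀²·n·x̄)/(σ² + n·σ₀²) = (57.1536·66.45 + 238.7025·663.4)/2444.1786 = 162153.09522/2444.1786 = 66.3426.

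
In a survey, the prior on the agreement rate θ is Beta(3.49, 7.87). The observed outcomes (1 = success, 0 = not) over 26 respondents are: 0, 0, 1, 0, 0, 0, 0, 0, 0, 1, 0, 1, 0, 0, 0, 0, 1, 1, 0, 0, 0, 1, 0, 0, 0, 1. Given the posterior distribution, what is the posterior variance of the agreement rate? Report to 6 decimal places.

0.005264

The Beta prior is conjugate to a Binomial/Bernoulli likelihood; the update adds successes to α and failures to β.
Posterior: Beta(α+k, β+n−k) = Beta(3.49+7, 7.87+19) = Beta(10.49, 26.87).
Var = αβ/((α+β)²(α+β+1)) = 10.49·26.87/(37.36²·38.36) = 0.005264.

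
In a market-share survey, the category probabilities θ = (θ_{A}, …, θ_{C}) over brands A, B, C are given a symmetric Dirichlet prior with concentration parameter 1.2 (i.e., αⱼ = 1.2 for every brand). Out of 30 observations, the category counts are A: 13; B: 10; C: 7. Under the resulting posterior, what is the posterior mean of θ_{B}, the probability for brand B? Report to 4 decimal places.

The Dirichlet prior is conjugate to the Multinomial likelihood: each posterior αⱼ = prior αⱼ + observed count nⱼ.
Posterior concentration: (14.2, 11.2, 8.2), total = 33.6.
E[θ_{B}|data] = α_{B}/Σα = 11.2/33.6 = 0.3333.

0.3333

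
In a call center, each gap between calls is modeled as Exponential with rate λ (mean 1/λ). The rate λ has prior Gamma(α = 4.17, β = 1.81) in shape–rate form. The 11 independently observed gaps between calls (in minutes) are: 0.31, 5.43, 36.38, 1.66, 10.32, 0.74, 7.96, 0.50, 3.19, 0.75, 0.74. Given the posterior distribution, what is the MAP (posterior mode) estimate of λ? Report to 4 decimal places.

0.2030

With a Gamma(shape α, rate β) prior on the exponential rate λ, the posterior after n observations with total T = Σxᵢ is Gamma(α+n, β+T).
Sum of observations T = 67.98 minutes; n = 11.
Posterior: Gamma(4.17+11, 1.81+67.98) = Gamma(15.17, 69.79).
Mode = (α−1)/β = 0.2030.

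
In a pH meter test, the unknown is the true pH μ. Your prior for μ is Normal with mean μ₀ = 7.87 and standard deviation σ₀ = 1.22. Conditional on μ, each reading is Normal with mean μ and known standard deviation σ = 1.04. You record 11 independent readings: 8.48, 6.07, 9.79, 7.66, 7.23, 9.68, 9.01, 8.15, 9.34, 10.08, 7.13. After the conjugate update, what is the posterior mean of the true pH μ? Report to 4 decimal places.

For Normal data with known variance σ², a Normal(μ₀, σ₀²) prior on μ is conjugate. Posterior precision = 1/σ₀² + n/σ²; posterior mean is the precision-weighted average of μ₀ and x̄.
Σxᵢ = 8.48 + 6.07 + 9.79 + 7.66 + 7.23 + 9.68 + 9.01 + 8.15 + 9.34 + 10.08 + 7.13 = 92.62, so n·x̄ = 92.62.
σ₀² = 1.22² = 1.4884, σ² = 1.04² = 1.0816; σ² + n·σ₀² = 1.0816 + 11·1.4884 = 17.454.
Posterior mean = (μ₀/σ₀² + n·x̄/σ²)/(1/σ₀² + n/σ²) = (σ²·μ₀ + σ₀²·n·x̄)/(σ² + n·σ₀²) = (1.0816·7.87 + 1.4884·92.62)/17.454 = 146.3678/17.454 = 8.3859.

8.3859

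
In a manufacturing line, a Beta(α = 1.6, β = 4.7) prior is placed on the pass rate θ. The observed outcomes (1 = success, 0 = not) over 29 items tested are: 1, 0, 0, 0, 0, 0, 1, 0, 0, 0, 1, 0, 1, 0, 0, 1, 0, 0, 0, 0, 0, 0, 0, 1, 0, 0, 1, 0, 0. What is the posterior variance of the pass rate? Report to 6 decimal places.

The Beta prior is conjugate to a Binomial/Bernoulli likelihood; the update adds successes to α and failures to β.
Posterior: Beta(α+k, β+n−k) = Beta(1.6+7, 4.7+22) = Beta(8.6, 26.7).
Var = αβ/((α+β)²(α+β+1)) = 8.6·26.7/(35.3²·36.3) = 0.005076.

0.005076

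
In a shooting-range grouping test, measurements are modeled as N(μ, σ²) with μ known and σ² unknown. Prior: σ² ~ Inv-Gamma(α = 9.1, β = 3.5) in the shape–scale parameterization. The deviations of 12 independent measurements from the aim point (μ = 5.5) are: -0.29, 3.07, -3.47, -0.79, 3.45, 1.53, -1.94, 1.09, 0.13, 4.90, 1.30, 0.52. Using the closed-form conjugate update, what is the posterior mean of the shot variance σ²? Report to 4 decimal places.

2.6368

With known mean μ and an Inverse-Gamma(α, β) prior on σ², the Normal likelihood is conjugate: posterior is Inv-Gamma(α + n/2, β + Σ(xᵢ−μ)²/2).
Σ(xᵢ−μ)² = (-0.29)² + (3.07)² + (-3.47)² + (-0.79)² + (3.45)² + (1.53)² + (-1.94)² + (1.09)² + (0.13)² + (4.90)² + (1.30)² + (0.52)² = 67.3564.
Posterior: Inv-Gamma(9.1 + 12/2, 3.5 + 67.3564/2) = Inv-Gamma(15.10, 37.17820).
E[σ²|data] = β/(α−1) = 37.17820/14.10 = 2.6368.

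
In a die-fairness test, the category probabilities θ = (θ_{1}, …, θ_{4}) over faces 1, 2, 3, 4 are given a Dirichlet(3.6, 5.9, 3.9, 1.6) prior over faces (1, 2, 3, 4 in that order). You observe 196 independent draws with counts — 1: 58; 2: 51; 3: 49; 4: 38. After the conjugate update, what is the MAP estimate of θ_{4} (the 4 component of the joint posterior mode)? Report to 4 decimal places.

0.1865

The Dirichlet prior is conjugate to the Multinomial likelihood: each posterior αⱼ = prior αⱼ + observed count nⱼ.
Posterior concentration: (61.6, 56.9, 52.9, 39.6), total = 211.0.
Joint mode component: (α_{4}−1)/(Σα−K) = 38.6/207.0 = 0.1865.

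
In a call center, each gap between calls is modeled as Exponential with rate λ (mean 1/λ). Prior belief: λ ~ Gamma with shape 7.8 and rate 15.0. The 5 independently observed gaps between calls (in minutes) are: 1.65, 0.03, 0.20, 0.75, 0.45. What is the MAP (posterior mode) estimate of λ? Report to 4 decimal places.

With a Gamma(shape α, rate β) prior on the exponential rate λ, the posterior after n observations with total T = Σxᵢ is Gamma(α+n, β+T).
Sum of observations T = 3.08 minutes; n = 5.
Posterior: Gamma(7.8+5, 15.0+3.08) = Gamma(12.8, 18.08).
Mode = (α−1)/β = 0.6527.

0.6527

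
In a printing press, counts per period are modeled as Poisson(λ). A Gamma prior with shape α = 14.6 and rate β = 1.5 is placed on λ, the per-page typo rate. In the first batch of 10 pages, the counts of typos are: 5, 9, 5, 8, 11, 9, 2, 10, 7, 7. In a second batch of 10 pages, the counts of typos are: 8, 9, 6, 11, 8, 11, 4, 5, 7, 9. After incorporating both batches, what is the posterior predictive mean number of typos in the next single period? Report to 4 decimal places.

7.7023

With a Gamma(shape α, rate β) prior, the Poisson likelihood is conjugate: the posterior is Gamma(α + ΣXᵢ, β + n).
Batch 1: sum of counts S = 73 over n = 10 pages.
After batch 1: Gamma(α+S, β+n) = Gamma(14.6+73, 1.5+10) = Gamma(87.6, 11.5).
Batch 2: sum of counts S = 78 over n = 10 pages.
After batch 2: Gamma(α+S, β+n) = Gamma(87.6+78, 11.5+10) = Gamma(165.6, 21.5).
The predictive distribution for one future period is NegBinom with mean α/β = 7.7023.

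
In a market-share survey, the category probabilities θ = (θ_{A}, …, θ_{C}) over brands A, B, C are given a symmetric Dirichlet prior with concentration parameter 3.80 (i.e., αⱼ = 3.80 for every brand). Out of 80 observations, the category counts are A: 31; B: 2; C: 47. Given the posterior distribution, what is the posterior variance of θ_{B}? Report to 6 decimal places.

0.000643

The Dirichlet prior is conjugate to the Multinomial likelihood: each posterior αⱼ = prior αⱼ + observed count nⱼ.
Posterior concentration: (34.80, 5.80, 50.80), total = 91.40.
Var[θ_j] = α_j(Σα−α_j)/((Σα)²(Σα+1)) = 5.80·85.60/(91.40²·92.40) = 0.000643.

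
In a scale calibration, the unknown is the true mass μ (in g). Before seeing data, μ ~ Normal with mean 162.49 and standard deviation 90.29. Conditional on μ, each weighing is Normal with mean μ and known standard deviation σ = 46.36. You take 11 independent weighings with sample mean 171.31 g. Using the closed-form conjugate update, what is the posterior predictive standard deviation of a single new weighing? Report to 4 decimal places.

48.3742

For Normal data with known variance σ², a Normal(μ₀, σ₀²) prior on μ is conjugate. Posterior precision = 1/σ₀² + n/σ²; posterior mean is the precision-weighted average of μ₀ and x̄.
σ₀² = 90.29² = 8152.2841, σ² = 46.36² = 2149.2496; σ² + n·σ₀² = 2149.2496 + 11·8152.2841 = 91824.3747.
Posterior precision = 1/σ₀² + n/σ² = 1/8152.2841 + 11/2149.2496 = (σ² + n·σ₀²)/(σ₀²σ²) = 91824.3747/(8152.2841·2149.2496); posterior variance σₙ² = σ₀²σ²/(σ² + n·σ₀²) = 8152.2841·2149.2496/91824.3747 = 190.813097.
Predictive variance for one new observation = σₙ² + σ² = 8152.2841·2149.2496/91824.3747 + 2149.2496 = σ²·(σ₀² + 91824.3747)/91824.3747 = 2149.2496·99976.6588/91824.3747 = 2340.062697; SD = √(2149.2496·99976.6588/91824.3747) = 48.3742.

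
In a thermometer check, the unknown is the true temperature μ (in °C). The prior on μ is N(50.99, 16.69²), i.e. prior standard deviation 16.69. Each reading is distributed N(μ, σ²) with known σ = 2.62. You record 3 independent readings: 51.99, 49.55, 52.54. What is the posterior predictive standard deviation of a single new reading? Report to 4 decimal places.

3.0222

For Normal data with known variance σ², a Normal(μ₀, σ₀²) prior on μ is conjugate. Posterior precision = 1/σ₀² + n/σ²; posterior mean is the precision-weighted average of μ₀ and x̄.
σ₀² = 16.69² = 278.5561, σ² = 2.62² = 6.8644; σ² + n·σ₀² = 6.8644 + 3·278.5561 = 842.5327.
Posterior precision = 1/σ₀² + n/σ² = 1/278.5561 + 3/6.8644 = (σ² + n·σ₀²)/(σ₀²σ²) = 842.5327/(278.5561·6.8644); posterior variance σₙ² = σ₀²σ²/(σ² + n·σ₀²) = 278.5561·6.8644/842.5327 = 2.269491.
Predictive variance for one new observation = σₙ² + σ² = 278.5561·6.8644/842.5327 + 6.8644 = σ²·(σ₀² + 842.5327)/842.5327 = 6.8644·1121.0888/842.5327 = 9.133891; SD = √(6.8644·1121.0888/842.5327) = 3.0222.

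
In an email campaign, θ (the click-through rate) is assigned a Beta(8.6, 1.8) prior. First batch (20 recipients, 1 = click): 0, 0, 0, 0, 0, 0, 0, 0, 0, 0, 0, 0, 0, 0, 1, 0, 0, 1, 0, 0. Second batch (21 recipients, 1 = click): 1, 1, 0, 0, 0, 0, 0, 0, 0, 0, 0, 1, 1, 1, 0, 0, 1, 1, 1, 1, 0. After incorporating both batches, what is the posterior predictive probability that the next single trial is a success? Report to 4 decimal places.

The Beta prior is conjugate to a Binomial/Bernoulli likelihood; the update adds successes to α and failures to β.
After batch 1: Beta(8.6+2, 1.8+18) = Beta(10.6, 19.8).
After batch 2: Beta(10.6+9, 19.8+12) = Beta(19.6, 31.8).
For a single future Bernoulli trial, P(success | data) = α/(α+β) = 0.3813.

0.3813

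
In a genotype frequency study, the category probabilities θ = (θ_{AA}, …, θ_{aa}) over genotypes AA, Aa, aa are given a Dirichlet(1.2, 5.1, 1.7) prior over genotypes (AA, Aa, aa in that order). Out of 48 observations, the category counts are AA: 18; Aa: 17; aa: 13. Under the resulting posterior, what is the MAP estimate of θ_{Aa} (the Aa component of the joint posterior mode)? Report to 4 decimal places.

The Dirichlet prior is conjugate to the Multinomial likelihood: each posterior αⱼ = prior αⱼ + observed count nⱼ.
Posterior concentration: (19.2, 22.1, 14.7), total = 56.0.
Joint mode component: (α_{Aa}−1)/(Σα−K) = 21.1/53.0 = 0.3981.

0.3981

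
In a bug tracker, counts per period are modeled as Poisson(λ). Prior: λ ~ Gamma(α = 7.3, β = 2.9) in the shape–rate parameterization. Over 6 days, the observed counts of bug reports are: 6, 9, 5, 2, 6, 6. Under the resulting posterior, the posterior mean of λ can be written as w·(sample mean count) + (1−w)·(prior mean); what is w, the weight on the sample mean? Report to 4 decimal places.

0.6742

With a Gamma(shape α, rate β) prior, the Poisson likelihood is conjugate: the posterior is Gamma(α + ΣXᵢ, β + n).
Posterior mean = (α₀+S)/(β₀+n) = [n/(β₀+n)]·(S/n) + [β₀/(β₀+n)]·(α₀/β₀), so only n and β₀ enter the weight.
Weight on data w = n/(β₀+n) = 6/(2.9+6) = 6/8.9 = 0.6742.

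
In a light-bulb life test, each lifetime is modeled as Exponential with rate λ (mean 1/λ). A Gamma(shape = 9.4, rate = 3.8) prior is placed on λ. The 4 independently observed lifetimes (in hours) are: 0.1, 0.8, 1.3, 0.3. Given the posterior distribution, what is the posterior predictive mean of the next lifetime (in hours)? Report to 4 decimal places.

With a Gamma(shape α, rate β) prior on the exponential rate λ, the posterior after n observations with total T = Σxᵢ is Gamma(α+n, β+T).
Sum of observations T = 2.5 hours; n = 4.
Posterior: Gamma(9.4+4, 3.8+2.5) = Gamma(13.4, 6.3).
The predictive distribution for the next observation is Lomax; its mean is β/(α−1) = 6.3/12.4 = 0.5081.

0.5081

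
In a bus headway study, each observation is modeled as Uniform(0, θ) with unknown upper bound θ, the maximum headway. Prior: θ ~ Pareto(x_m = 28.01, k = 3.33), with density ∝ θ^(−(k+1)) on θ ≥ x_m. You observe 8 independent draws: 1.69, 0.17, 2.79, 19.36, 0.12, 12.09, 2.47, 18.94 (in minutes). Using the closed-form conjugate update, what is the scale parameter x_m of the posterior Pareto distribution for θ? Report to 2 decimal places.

28.01

A Pareto(scale x_m, shape k) prior on the upper bound θ of Uniform(0, θ) is conjugate: posterior is Pareto(max(x_m, max xᵢ), k + n).
Sample maximum = 19.36; prior scale x_m = 28.01 → posterior scale = max = 28.01.
Posterior shape = 3.33 + 8 = 11.33.
Posterior scale x_m = 28.01.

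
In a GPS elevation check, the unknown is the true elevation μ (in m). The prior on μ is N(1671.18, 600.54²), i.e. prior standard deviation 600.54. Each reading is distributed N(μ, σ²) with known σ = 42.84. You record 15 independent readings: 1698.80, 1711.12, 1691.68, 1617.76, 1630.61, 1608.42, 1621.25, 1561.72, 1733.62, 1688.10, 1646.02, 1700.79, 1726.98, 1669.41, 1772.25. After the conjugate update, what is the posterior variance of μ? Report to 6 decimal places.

122.309546

For Normal data with known variance σ², a Normal(μ₀, σ₀²) prior on μ is conjugate. Posterior precision = 1/σ₀² + n/σ²; posterior mean is the precision-weighted average of μ₀ and x̄.
σ₀² = 600.54² = 360648.2916, σ² = 42.84² = 1835.2656; σ² + n·σ₀² = 1835.2656 + 15·360648.2916 = 5411559.6396.
Posterior precision = 1/σ₀² + n/σ² = 1/360648.2916 + 15/1835.2656 = (σ² + n·σ₀²)/(σ₀²σ²) = 5411559.6396/(360648.2916·1835.2656); posterior variance σₙ² = σ₀²σ²/(σ² + n·σ₀²) = 360648.2916·1835.2656/5411559.6396 = 122.309546.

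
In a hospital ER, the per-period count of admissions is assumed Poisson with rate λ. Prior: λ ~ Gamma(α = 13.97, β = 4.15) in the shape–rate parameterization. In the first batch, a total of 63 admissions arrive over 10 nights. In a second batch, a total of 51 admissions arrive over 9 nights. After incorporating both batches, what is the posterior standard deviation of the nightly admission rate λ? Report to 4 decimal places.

0.4887

With a Gamma(shape α, rate β) prior, the Poisson likelihood is conjugate: the posterior is Gamma(α + ΣXᵢ, β + n).
After batch 1: Gamma(α+S, β+n) = Gamma(13.97+63, 4.15+10) = Gamma(76.97, 14.15).
After batch 2: Gamma(α+S, β+n) = Gamma(76.97+51, 14.15+9) = Gamma(127.97, 23.15).
SD = √α/β = √127.97/23.15 = 0.4887.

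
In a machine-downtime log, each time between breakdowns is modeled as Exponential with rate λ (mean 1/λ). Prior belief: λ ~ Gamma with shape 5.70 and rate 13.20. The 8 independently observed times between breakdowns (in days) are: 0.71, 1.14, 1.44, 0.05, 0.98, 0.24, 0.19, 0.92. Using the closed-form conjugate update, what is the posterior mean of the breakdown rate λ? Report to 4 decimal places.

0.7260

With a Gamma(shape α, rate β) prior on the exponential rate λ, the posterior after n observations with total T = Σxᵢ is Gamma(α+n, β+T).
Sum of observations T = 5.67 days; n = 8.
Posterior: Gamma(5.70+8, 13.20+5.67) = Gamma(13.70, 18.87).
Posterior mean of λ = α/β = 13.70/18.87 = 0.7260.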